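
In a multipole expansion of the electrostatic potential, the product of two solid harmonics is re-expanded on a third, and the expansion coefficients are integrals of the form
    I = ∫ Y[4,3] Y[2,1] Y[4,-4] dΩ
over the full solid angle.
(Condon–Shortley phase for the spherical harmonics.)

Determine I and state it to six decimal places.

0.198645

Rules hold: Σm=0, L=10 even, 2≤4≤6.
N = 9·5·9 = 405
Δ = 2!·6!·2!/11! = 1/13860
Racah Σ t=0..2: t=0:+1/192 t=1:−1/36 t=2:+1/192 = -5/288
⇒ 3j(4 2 4; 0 0 0)² = 20/693, sgn -1
Racah Σ t=1..1: t=1:−1/1440 = -1/1440
⇒ 3j(4 2 4; 3 1 -4)² = 7/165, sgn -1
4πI² = N·(3j₀)²·(3jₘ)² = 60/121
I = +1·√(0.495868/4π) = 0.19864517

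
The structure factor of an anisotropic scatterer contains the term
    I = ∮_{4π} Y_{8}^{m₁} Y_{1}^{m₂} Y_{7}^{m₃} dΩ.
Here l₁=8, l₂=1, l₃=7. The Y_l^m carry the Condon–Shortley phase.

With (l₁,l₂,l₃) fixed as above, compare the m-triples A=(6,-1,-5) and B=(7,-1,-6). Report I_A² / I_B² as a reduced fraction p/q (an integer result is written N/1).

Same 8,1,7: normalisation and zero-m 3j drop out of the ratio.
A: Δ: 2! 14! 0! / 17! → 1/2040; sum: t=0:+1/1916006400 = 1/1916006400; 3j²(8 1 7; 6 -1 -5) = Δ·Π!·Σ² = 91/2040  (sign +1)
B: Δ: 2! 14! 0! / 17! → 1/2040; sum: t=0:+1/12454041600 = 1/12454041600; 3j²(8 1 7; 7 -1 -6) = Δ·Π!·Σ² = 7/136  (sign -1)
I_A²/I_B² = (91/2040)/(7/136) = 13/15

13/15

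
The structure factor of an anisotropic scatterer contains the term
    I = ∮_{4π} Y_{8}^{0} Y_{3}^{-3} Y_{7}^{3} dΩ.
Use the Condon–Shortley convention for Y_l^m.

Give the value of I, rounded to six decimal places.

-0.123395

Checks pass: Σm=0; 18 even; l₃=7∈[5,11].
(2·8+1)(2·3+1)(2·7+1) = 1785
Δ: 4! 12! 2! / 19! → 1/5290740
sum: t=1:−1/7257600 t=2:+1/2073600 t=3:−1/7257600 = 1/4838400
3j²(8 3 7; 0 0 0) = Δ·Π!·Σ² = 252/20995  (sign -1)
sum: t=0:+1/46448640 = 1/46448640
3j²(8 3 7; 0 -3 3) = Δ·Π!·Σ² = 75/8398  (sign +1)
combine: 4πI² = 1785·252/20995·75/8398 = 198450/1037153
take √, sign -1: I = -0.12339547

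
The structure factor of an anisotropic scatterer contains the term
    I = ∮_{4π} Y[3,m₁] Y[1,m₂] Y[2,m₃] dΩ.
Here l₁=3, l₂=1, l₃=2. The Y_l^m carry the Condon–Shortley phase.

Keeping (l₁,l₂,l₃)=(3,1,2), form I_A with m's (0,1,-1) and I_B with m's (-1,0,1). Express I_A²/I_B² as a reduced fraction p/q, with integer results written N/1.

Shared (l₁,l₂,l₃)=(3,1,2): N and (l;000)² cancel in I_A²/I_B².
A: Δ = 2!·4!·0!/7! = 1/105; Racah Σ t=2..2: t=2:+1/12 = 1/12; ⇒ 3j(3 1 2; 0 1 -1)² = 1/35, sgn -1
B: Δ = 2!·4!·0!/7! = 1/105; Racah Σ t=1..1: t=1:−1/6 = -1/6; ⇒ 3j(3 1 2; -1 0 1)² = 8/105, sgn +1
I_A²/I_B² = (1/35)/(8/105) = 3/8

3/8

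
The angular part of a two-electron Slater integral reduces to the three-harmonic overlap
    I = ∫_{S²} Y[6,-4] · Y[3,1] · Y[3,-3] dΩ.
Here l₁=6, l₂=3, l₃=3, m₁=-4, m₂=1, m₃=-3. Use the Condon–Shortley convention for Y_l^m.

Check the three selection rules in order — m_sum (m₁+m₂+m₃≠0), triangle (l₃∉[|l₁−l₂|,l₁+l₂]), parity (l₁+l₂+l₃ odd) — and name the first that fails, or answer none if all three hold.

Σmᵢ = -6  ✗
l₃∈[|l₁−l₂|,l₁+l₂]=[3,9], have l₃=3
Σlᵢ = 12 ⇒ even

m_sum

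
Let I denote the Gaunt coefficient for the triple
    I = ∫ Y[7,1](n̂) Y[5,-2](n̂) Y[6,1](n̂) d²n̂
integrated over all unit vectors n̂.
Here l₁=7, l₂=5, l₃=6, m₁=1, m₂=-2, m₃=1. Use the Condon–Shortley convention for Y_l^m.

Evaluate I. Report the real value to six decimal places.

0.115962

Rules hold: Σm=0, L=18 even, 2≤6≤12.
N = 15·11·13 = 2145
Δ = 6!·8!·4!/19! = 1/174594420
Racah Σ t=1..5: t=1:−1/4147200 t=2:+1/207360 t=3:−1/82944 t=4:+1/207360 t=5:−1/4147200 = -1/345600
⇒ 3j(7 5 6; 0 0 0)² = 420/46189, sgn -1
Racah Σ t=0..3: t=0:+1/6220800 t=1:−1/345600 t=2:+1/165888 t=3:−1/622080 = 7/4147200
⇒ 3j(7 5 6; 1 -2 1)² = 2401/277134, sgn -1
4πI² = N·(3j₀)²·(3jₘ)² = 2521050/14919047
I = +1·√(0.168982/4π) = 0.11596188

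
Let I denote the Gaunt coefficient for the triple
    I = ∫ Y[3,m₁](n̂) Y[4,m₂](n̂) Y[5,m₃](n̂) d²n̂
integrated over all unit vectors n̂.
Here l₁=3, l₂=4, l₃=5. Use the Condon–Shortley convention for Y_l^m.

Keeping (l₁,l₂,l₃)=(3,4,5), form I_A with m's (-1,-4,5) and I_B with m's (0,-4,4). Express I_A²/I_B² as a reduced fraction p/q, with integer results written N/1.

l's match ⇒ only the (l;m) 3-j factors differ between A and B.
A: triangle coeff Δ(3,4,5) = 1/180180; Σ_t [0,0]: t=0:+1/34560 = 1/34560; (3j)²=14/429 [(3 4 5; -1 -4 5)], sign=+1
B: triangle coeff Δ(3,4,5) = 1/180180; Σ_t [0,0]: t=0:+1/8640 = 1/8640; (3j)²=28/715 [(3 4 5; 0 -4 4)], sign=-1
I_A²/I_B² = (14/429)/(28/715) = 5/6

5/6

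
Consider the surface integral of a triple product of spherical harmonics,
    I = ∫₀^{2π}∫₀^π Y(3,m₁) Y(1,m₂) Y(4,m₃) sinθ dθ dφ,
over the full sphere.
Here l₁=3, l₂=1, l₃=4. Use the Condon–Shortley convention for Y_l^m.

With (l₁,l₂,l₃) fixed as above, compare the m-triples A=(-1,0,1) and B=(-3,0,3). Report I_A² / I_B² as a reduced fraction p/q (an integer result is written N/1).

Shared (l₁,l₂,l₃)=(3,1,4): N and (l;000)² cancel in I_A²/I_B².
A: Δ = 0!·6!·2!/9! = 1/252; Racah Σ t=0..0: t=0:+1/48 = 1/48; ⇒ 3j(3 1 4; -1 0 1)² = 5/84, sgn -1
B: Δ = 0!·6!·2!/9! = 1/252; Racah Σ t=0..0: t=0:+1/720 = 1/720; ⇒ 3j(3 1 4; -3 0 3)² = 1/36, sgn -1
I_A²/I_B² = (5/84)/(1/36) = 15/7

15/7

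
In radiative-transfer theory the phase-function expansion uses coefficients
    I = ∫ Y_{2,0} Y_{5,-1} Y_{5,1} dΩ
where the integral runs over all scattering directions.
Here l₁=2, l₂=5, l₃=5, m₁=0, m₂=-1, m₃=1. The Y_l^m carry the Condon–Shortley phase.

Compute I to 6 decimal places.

-0.145565

Rules hold: Σm=0, L=12 even, 3≤5≤7.
N = 5·11·11 = 605
Δ = 2!·2!·8!/13! = 1/38610
Racah Σ t=0..2: t=0:+1/2880 t=1:−1/576 t=2:+1/2880 = -1/960
⇒ 3j(2 5 5; 0 0 0)² = 10/429, sgn +1
Racah Σ t=0..2: t=0:+1/2304 t=1:−1/720 t=2:+1/5760 = -1/1280
⇒ 3j(2 5 5; 0 -1 1)² = 27/1430, sgn -1
4πI² = N·(3j₀)²·(3jₘ)² = 45/169
I = -1·√(0.266272/4π) = -0.14556534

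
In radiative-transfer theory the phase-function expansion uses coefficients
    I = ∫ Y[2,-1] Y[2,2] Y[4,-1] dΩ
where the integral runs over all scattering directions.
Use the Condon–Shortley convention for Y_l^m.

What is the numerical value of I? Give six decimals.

-0.090112

Rules hold: Σm=0, L=8 even, 0≤4≤4.
N = 5·5·9 = 225
Δ = 0!·4!·4!/9! = 1/630
Racah Σ t=0..0: t=0:+1/16 = 1/16
⇒ 3j(2 2 4; 0 0 0)² = 2/35, sgn +1
Racah Σ t=0..0: t=0:+1/144 = 1/144
⇒ 3j(2 2 4; -1 2 -1)² = 1/126, sgn -1
4πI² = N·(3j₀)²·(3jₘ)² = 5/49
I = -1·√(0.102041/4π) = -0.09011188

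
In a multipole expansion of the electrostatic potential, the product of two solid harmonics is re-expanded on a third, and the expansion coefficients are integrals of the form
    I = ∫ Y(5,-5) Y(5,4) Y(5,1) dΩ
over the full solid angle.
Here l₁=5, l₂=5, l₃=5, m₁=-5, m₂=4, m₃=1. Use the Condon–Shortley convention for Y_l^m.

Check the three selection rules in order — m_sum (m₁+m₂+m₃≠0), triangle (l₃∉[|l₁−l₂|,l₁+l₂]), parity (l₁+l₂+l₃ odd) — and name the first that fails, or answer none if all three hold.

parity

azimuthal sum: -5 + 4 + 1 = 0  ✓
0 ≤ 5 ≤ 10 (triangle on l)  ✓
L = 5 + 5 + 5 = 15 (odd)  ✗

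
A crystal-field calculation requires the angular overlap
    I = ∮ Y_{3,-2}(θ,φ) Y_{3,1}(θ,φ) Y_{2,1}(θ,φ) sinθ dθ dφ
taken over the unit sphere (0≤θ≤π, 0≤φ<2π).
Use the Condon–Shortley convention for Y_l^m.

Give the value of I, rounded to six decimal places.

0.162868

Checks pass: Σm=0; 8 even; l₃=2∈[0,6].
(2·3+1)(2·3+1)(2·2+1) = 245
Δ: 4! 2! 2! / 9! → 1/3780
sum: t=1:−1/24 t=2:+1/4 t=3:−1/24 = 1/6
3j²(3 3 2; 0 0 0) = Δ·Π!·Σ² = 4/105  (sign +1)
sum: t=3:−1/12 t=4:+1/48 = -1/16
3j²(3 3 2; -2 1 1) = Δ·Π!·Σ² = 1/28  (sign +1)
combine: 4πI² = 245·4/105·1/28 = 1/3
take √, sign +1: I = 0.16286750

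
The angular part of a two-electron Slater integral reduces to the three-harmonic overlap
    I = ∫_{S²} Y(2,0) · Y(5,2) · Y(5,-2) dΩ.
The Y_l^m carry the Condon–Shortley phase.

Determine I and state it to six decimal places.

0.097044

Checks pass: Σm=0; 12 even; l₃=5∈[3,7].
(2·2+1)(2·5+1)(2·5+1) = 605
Δ: 2! 2! 8! / 13! → 1/38610
sum: t=0:+1/2880 t=1:−1/576 t=2:+1/2880 = -1/960
3j²(2 5 5; 0 0 0) = Δ·Π!·Σ² = 10/429  (sign +1)
sum: t=0:+1/20160 t=1:−1/1440 t=2:+1/2880 = -1/3360
3j²(2 5 5; 0 2 -2) = Δ·Π!·Σ² = 6/715  (sign +1)
combine: 4πI² = 605·10/429·6/715 = 20/169
take √, sign +1: I = 0.09704356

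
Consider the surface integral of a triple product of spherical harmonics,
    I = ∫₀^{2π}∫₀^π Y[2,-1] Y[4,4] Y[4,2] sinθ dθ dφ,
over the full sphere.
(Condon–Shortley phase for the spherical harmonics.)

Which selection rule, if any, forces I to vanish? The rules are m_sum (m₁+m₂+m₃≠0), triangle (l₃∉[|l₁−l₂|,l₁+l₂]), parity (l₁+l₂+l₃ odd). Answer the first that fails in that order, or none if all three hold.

Σmᵢ = 5  ✗
l₃∈[|l₁−l₂|,l₁+l₂]=[2,6], have l₃=4
Σlᵢ = 10 ⇒ even

m_sum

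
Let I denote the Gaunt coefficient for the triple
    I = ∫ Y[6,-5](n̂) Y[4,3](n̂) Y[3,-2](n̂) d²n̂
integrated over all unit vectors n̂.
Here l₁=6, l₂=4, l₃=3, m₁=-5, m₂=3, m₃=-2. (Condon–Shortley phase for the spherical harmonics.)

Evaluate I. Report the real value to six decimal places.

0.000000

Σmᵢ = -4 ≠ 0, so the φ-integral vanishes; I = 0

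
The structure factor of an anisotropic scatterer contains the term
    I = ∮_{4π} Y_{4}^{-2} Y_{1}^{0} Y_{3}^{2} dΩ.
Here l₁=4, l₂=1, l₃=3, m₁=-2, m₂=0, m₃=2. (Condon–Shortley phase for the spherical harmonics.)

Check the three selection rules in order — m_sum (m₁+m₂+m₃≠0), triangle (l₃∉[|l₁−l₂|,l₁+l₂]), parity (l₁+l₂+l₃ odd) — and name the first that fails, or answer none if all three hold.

azimuthal sum: -2 + 0 + 2 = 0  ✓
3 ≤ 3 ≤ 5 (triangle on l)  ✓
L = 4 + 1 + 3 = 8 (even)  ✓

none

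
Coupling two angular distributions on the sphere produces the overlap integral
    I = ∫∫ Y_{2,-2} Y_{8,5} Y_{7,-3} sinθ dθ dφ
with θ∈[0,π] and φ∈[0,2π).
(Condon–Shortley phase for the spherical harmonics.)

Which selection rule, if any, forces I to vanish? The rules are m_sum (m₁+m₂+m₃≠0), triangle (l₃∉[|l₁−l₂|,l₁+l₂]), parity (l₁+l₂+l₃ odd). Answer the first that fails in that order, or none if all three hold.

parity

m₁+m₂+m₃ = -2 + 5 − 3 = 0  ✓
triangle: |2−8|=6 ≤ l₃=7 ≤ 2+8=10  ✓
parity: l₁+l₂+l₃ = 17 is odd  ✗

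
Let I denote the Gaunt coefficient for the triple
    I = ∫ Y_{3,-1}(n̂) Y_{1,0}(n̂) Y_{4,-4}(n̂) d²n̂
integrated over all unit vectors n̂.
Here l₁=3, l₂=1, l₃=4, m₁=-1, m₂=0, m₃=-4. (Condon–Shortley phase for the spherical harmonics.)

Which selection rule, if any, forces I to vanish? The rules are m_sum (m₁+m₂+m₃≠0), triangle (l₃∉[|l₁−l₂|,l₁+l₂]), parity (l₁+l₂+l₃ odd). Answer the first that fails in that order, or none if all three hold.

m_sum

m₁+m₂+m₃ = -1 + 0 − 4 = -5  ✗
triangle: |3−1|=2 ≤ l₃=4 ≤ 3+1=4
parity: l₁+l₂+l₃ = 8 is even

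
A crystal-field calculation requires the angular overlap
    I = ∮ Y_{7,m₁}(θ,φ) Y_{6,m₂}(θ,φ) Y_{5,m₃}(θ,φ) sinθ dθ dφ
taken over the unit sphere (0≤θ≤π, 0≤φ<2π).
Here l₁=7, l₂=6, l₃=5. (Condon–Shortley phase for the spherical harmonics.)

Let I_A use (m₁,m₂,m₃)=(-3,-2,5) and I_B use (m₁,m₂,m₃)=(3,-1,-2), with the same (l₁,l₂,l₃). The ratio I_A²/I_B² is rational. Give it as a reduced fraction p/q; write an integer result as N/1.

Same 7,6,5: normalisation and zero-m 3j drop out of the ratio.
A: Δ: 8! 6! 4! / 19! → 1/174594420; sum: t=4:+1/9953280 = 1/9953280; 3j²(7 6 5; -3 -2 5) = Δ·Π!·Σ² = 2450/138567  (sign +1)
B: Δ: 8! 6! 4! / 19! → 1/174594420; sum: t=1:−1/4354560 t=2:+1/414720 t=3:−1/345600 t=4:+1/2488320 = -1/3225600; 3j²(7 6 5; 3 -1 -2) = Δ·Π!·Σ² = 81/92378  (sign +1)
I_A²/I_B² = (2450/138567)/(81/92378) = 4900/243

4900/243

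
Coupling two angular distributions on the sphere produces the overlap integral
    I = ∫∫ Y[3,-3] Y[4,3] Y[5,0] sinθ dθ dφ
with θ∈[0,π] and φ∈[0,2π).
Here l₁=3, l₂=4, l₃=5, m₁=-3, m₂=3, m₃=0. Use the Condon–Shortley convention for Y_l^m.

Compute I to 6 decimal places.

-0.098140

Rules hold: Σm=0, L=12 even, 1≤5≤7.
N = 7·9·11 = 693
Δ = 2!·4!·6!/13! = 1/180180
Racah Σ t=0..2: t=0:+1/576 t=1:−1/144 t=2:+1/576 = -1/288
⇒ 3j(3 4 5; 0 0 0)² = 20/1001, sgn +1
Racah Σ t=2..2: t=2:+1/5760 = 1/5760
⇒ 3j(3 4 5; -3 3 0)² = 5/572, sgn -1
4πI² = N·(3j₀)²·(3jₘ)² = 225/1859
I = -1·√(0.121033/4π) = -0.09814013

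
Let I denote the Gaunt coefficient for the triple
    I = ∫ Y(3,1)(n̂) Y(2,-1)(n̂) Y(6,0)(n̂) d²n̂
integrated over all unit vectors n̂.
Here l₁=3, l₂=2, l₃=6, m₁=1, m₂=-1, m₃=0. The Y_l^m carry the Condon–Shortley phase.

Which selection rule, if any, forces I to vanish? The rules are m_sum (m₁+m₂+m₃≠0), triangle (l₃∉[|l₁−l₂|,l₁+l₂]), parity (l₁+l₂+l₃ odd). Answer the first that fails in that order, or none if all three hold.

triangle

m₁+m₂+m₃ = 1 − 1 + 0 = 0  ✓
triangle: |3−2|=1 ≤ l₃=6 ≤ 3+2=5  ✗
parity: l₁+l₂+l₃ = 11 is odd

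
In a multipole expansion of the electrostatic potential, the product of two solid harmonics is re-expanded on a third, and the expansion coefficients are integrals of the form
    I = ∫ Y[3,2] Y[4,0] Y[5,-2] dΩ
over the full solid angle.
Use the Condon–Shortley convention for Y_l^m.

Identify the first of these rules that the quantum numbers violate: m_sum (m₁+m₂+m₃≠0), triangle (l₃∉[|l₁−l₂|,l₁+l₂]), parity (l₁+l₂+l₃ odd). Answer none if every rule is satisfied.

azimuthal sum: 2 + 0 − 2 = 0  ✓
1 ≤ 5 ≤ 7 (triangle on l)  ✓
L = 3 + 4 + 5 = 12 (even)  ✓

none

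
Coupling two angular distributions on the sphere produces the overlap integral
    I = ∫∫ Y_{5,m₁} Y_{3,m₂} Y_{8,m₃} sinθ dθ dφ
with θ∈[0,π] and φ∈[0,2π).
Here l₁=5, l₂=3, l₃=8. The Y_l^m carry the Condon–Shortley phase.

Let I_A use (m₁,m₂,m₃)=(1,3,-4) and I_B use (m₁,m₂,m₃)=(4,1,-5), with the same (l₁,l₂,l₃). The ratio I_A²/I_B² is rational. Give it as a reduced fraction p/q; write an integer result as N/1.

28/65

Same 5,3,8: normalisation and zero-m 3j drop out of the ratio.
A: Δ: 0! 10! 6! / 17! → 1/136136; sum: t=0:+1/12441600 = 1/12441600; 3j²(5 3 8; 1 3 -4) = Δ·Π!·Σ² = 3/442  (sign +1)
B: Δ: 0! 10! 6! / 17! → 1/136136; sum: t=0:+1/17418240 = 1/17418240; 3j²(5 3 8; 4 1 -5) = Δ·Π!·Σ² = 15/952  (sign -1)
I_A²/I_B² = (3/442)/(15/952) = 28/65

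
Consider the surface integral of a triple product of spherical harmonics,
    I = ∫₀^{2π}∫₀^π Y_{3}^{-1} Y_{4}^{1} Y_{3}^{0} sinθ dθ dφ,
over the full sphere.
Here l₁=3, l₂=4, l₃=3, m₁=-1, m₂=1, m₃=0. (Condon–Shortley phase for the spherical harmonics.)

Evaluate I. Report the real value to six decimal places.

-0.099323

Checks pass: Σm=0; 10 even; l₃=3∈[1,7].
(2·3+1)(2·4+1)(2·3+1) = 441
Δ: 4! 2! 4! / 11! → 1/34650
sum: t=1:−1/72 t=2:+1/16 t=3:−1/72 = 5/144
3j²(3 4 3; 0 0 0) = Δ·Π!·Σ² = 2/77  (sign -1)
sum: t=2:+1/48 t=3:−1/24 t=4:+1/288 = -5/288
3j²(3 4 3; -1 1 0) = Δ·Π!·Σ² = 5/462  (sign +1)
combine: 4πI² = 441·2/77·5/462 = 15/121
take √, sign -1: I = -0.09932258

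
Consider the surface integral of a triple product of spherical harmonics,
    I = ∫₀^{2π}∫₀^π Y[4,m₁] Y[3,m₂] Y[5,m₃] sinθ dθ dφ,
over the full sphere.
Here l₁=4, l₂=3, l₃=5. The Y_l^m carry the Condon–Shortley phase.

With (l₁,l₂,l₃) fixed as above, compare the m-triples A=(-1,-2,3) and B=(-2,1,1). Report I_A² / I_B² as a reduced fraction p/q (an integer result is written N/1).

210/1849

Shared (l₁,l₂,l₃)=(4,3,5): N and (l;000)² cancel in I_A²/I_B².
A: Δ = 2!·6!·4!/13! = 1/180180; Racah Σ t=0..1: t=0:+1/1440 t=1:−1/1152 = -1/5760; ⇒ 3j(4 3 5; -1 -2 3)² = 1/858, sgn -1
B: Δ = 2!·6!·4!/13! = 1/180180; Racah Σ t=0..2: t=0:+1/34560 t=1:−1/720 t=2:+1/384 = 43/34560; ⇒ 3j(4 3 5; -2 1 1)² = 1849/180180, sgn +1
I_A²/I_B² = (1/858)/(1849/180180) = 210/1849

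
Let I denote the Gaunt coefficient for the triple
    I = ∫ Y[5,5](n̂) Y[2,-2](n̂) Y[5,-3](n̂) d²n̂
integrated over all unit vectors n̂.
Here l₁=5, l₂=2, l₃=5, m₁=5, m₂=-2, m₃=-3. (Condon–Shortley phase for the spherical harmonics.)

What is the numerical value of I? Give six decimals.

0.088588

Checks pass: Σm=0; 12 even; l₃=5∈[3,7].
(2·5+1)(2·2+1)(2·5+1) = 605
Δ: 2! 8! 2! / 13! → 1/38610
sum: t=0:+1/2880 t=1:−1/576 t=2:+1/2880 = -1/960
3j²(5 2 5; 0 0 0) = Δ·Π!·Σ² = 10/429  (sign +1)
sum: t=0:+1/161280 = 1/161280
3j²(5 2 5; 5 -2 -3) = Δ·Π!·Σ² = 1/143  (sign +1)
combine: 4πI² = 605·10/429·1/143 = 50/507
take √, sign +1: I = 0.08858824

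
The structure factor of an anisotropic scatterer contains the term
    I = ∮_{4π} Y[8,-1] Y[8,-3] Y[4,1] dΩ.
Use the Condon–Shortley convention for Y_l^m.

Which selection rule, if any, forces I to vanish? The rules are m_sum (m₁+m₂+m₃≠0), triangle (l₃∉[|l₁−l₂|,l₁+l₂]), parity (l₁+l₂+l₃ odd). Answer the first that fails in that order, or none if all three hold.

Σmᵢ = -3  ✗
l₃∈[|l₁−l₂|,l₁+l₂]=[0,16], have l₃=4
Σlᵢ = 20 ⇒ even

m_sum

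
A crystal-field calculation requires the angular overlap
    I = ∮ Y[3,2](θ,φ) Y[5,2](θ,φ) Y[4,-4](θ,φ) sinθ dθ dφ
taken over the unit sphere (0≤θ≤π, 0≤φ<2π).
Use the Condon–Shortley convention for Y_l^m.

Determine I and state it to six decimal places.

m-sum 0 ✓  L=12 even ✓  2≤4≤8 ✓
Π(2lᵢ+1) = 7×11×9 = 693
triangle coeff Δ(3,5,4) = 1/180180
Σ_t [1,3]: t=1:−1/576 t=2:+1/144 t=3:−1/576 = 1/288
(3j)²=20/1001 [(3 5 4; 0 0 0)], sign=+1
Σ_t [1,1]: t=1:−1/8640 = -1/8640
(3j)²=14/1287 [(3 5 4; 2 2 -4)], sign=-1
⇒ 4πI² = 280/1859
I = (-1)√(280/1859/(4π)) = -0.10947990

-0.109480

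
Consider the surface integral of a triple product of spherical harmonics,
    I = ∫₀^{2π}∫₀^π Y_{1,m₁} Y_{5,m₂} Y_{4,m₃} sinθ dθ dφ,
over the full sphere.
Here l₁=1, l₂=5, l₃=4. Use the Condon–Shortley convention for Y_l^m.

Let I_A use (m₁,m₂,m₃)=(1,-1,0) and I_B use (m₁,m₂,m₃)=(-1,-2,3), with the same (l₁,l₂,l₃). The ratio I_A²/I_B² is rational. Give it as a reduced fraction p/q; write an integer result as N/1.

5/1

Shared (l₁,l₂,l₃)=(1,5,4): N and (l;000)² cancel in I_A²/I_B².
A: Δ = 2!·0!·8!/11! = 1/495; Racah Σ t=0..0: t=0:+1/1152 = 1/1152; ⇒ 3j(1 5 4; 1 -1 0)² = 1/33, sgn +1
B: Δ = 2!·0!·8!/11! = 1/495; Racah Σ t=2..2: t=2:+1/10080 = 1/10080; ⇒ 3j(1 5 4; -1 -2 3)² = 1/165, sgn -1
I_A²/I_B² = (1/33)/(1/165) = 5/1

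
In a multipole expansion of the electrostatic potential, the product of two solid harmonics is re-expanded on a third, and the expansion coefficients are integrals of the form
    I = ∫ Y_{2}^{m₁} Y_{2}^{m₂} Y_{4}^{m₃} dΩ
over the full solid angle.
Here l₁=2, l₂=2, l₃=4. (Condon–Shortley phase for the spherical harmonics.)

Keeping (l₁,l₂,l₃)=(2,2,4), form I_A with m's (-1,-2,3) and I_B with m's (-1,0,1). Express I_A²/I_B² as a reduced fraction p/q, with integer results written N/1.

Same 2,2,4: normalisation and zero-m 3j drop out of the ratio.
A: Δ: 0! 4! 4! / 9! → 1/630; sum: t=0:+1/144 = 1/144; 3j²(2 2 4; -1 -2 3) = Δ·Π!·Σ² = 1/18  (sign -1)
B: Δ: 0! 4! 4! / 9! → 1/630; sum: t=0:+1/24 = 1/24; 3j²(2 2 4; -1 0 1) = Δ·Π!·Σ² = 1/21  (sign -1)
I_A²/I_B² = (1/18)/(1/21) = 7/6

7/6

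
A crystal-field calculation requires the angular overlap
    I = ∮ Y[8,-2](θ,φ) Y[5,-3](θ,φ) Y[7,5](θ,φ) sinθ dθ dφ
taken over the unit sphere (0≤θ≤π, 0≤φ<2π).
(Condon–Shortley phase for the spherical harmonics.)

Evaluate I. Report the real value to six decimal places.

0.146003

Checks pass: Σm=0; 20 even; l₃=7∈[3,13].
(2·8+1)(2·5+1)(2·7+1) = 2805
Δ: 6! 10! 4! / 21! → 1/814773960
sum: t=1:−1/87091200 t=2:+1/4976640 t=3:−1/2073600 t=4:+1/4976640 t=5:−1/87091200 = -1/9676800
3j²(8 5 7; 0 0 0) = Δ·Π!·Σ² = 360/46189  (sign +1)
sum: t=0:+1/10450944000 t=1:−1/261273600 t=2:+1/92897280 = 7/995328000
3j²(8 5 7; -2 -3 5) = Δ·Π!·Σ² = 1029/83980  (sign +1)
combine: 4πI² = 2805·360/46189·1029/83980 = 277830/1037153
take √, sign +1: I = 0.14600349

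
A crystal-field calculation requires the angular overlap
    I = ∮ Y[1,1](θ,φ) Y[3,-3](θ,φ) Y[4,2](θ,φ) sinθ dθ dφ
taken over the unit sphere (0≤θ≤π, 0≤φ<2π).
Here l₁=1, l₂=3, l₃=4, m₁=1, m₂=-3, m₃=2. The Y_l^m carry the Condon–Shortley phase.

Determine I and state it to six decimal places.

Checks pass: Σm=0; 8 even; l₃=4∈[2,4].
(2·1+1)(2·3+1)(2·4+1) = 189
Δ: 0! 2! 6! / 9! → 1/252
sum: t=0:+1/36 = 1/36
3j²(1 3 4; 0 0 0) = Δ·Π!·Σ² = 4/63  (sign +1)
sum: t=0:+1/1440 = 1/1440
3j²(1 3 4; 1 -3 2) = Δ·Π!·Σ² = 1/252  (sign +1)
combine: 4πI² = 189·4/63·1/252 = 1/21
take √, sign +1: I = 0.06155813

0.061558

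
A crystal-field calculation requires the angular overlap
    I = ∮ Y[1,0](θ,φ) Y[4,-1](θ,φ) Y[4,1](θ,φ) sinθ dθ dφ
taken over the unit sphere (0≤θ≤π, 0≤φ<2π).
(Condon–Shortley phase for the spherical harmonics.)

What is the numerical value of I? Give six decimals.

0.000000

Σlᵢ=9 odd — θ-integrand is odd under cosθ→−cosθ; I=0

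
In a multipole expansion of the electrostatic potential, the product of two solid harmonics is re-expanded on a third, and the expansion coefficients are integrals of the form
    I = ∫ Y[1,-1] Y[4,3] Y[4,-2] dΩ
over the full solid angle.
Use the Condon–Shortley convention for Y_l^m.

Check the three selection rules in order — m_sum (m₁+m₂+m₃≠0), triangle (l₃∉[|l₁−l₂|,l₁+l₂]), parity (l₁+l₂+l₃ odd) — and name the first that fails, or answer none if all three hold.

Σmᵢ = 0  ✓
l₃∈[|l₁−l₂|,l₁+l₂]=[3,5], have l₃=4  ✓
Σlᵢ = 9 ⇒ odd  ✗

parity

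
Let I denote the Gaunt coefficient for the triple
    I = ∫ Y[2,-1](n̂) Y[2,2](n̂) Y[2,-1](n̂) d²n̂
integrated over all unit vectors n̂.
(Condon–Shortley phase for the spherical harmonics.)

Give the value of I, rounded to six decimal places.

0.220728

Rules hold: Σm=0, L=6 even, 0≤2≤4.
N = 5·5·5 = 125
Δ = 2!·2!·2!/7! = 1/630
Racah Σ t=0..2: t=0:+1/8 t=1:−1/1 t=2:+1/8 = -3/4
⇒ 3j(2 2 2; 0 0 0)² = 2/35, sgn -1
Racah Σ t=2..2: t=2:+1/4 = 1/4
⇒ 3j(2 2 2; -1 2 -1)² = 3/35, sgn -1
4πI² = N·(3j₀)²·(3jₘ)² = 30/49
I = +1·√(0.612245/4π) = 0.22072812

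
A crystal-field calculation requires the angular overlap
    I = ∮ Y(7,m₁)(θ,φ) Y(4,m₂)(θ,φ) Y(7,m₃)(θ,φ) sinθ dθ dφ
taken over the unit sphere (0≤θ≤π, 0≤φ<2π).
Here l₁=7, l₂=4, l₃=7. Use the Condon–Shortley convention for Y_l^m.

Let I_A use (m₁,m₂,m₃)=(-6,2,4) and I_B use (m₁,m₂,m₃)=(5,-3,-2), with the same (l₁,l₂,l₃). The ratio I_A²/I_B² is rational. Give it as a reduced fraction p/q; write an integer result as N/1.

17303/17150

Same 7,4,7: normalisation and zero-m 3j drop out of the ratio.
A: Δ: 4! 10! 4! / 19! → 1/58198140; sum: t=3:−1/130636800 t=4:+1/34836480 = 11/522547200; 3j²(7 4 7; -6 2 4) = Δ·Π!·Σ² = 1331/81396  (sign -1)
B: Δ: 4! 10! 4! / 19! → 1/58198140; sum: t=0:+1/11612160 t=1:−1/52254720 = 1/14929920; 3j²(7 4 7; 5 -3 -2) = Δ·Π!·Σ² = 1225/75582  (sign -1)
I_A²/I_B² = (1331/81396)/(1225/75582) = 17303/17150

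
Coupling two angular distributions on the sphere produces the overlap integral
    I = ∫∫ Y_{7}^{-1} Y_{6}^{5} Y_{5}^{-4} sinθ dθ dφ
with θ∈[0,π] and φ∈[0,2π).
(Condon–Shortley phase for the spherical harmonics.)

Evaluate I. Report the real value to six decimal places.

m-sum 0 ✓  L=18 even ✓  1≤5≤13 ✓
Π(2lᵢ+1) = 15×13×11 = 2145
triangle coeff Δ(7,6,5) = 1/174594420
Σ_t [2,6]: t=2:+1/4147200 t=3:−1/207360 t=4:+1/82944 t=5:−1/207360 t=6:+1/4147200 = 1/345600
(3j)²=420/46189 [(7 6 5; 0 0 0)], sign=-1
Σ_t [7,8]: t=7:−1/14515200 t=8:+1/174182400 = -11/174182400
(3j)²=121/12597 [(7 6 5; -1 5 -4)], sign=+1
⇒ 4πI² = 254100/1356277
I = (-1)√(254100/1356277/(4π)) = -0.12210212

-0.122102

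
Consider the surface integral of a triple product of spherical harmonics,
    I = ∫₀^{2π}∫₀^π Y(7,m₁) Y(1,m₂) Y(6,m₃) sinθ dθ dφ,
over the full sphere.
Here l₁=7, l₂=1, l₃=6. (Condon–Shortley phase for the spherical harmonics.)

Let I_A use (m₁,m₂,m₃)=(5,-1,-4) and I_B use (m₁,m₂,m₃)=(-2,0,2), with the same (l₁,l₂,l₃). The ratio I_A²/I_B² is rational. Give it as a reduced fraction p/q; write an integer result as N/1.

22/15

Shared (l₁,l₂,l₃)=(7,1,6): N and (l;000)² cancel in I_A²/I_B².
A: Δ = 2!·12!·0!/15! = 1/1365; Racah Σ t=0..0: t=0:+1/14515200 = 1/14515200; ⇒ 3j(7 1 6; 5 -1 -4)² = 22/455, sgn +1
B: Δ = 2!·12!·0!/15! = 1/1365; Racah Σ t=1..1: t=1:−1/967680 = -1/967680; ⇒ 3j(7 1 6; -2 0 2)² = 3/91, sgn -1
I_A²/I_B² = (22/455)/(3/91) = 22/15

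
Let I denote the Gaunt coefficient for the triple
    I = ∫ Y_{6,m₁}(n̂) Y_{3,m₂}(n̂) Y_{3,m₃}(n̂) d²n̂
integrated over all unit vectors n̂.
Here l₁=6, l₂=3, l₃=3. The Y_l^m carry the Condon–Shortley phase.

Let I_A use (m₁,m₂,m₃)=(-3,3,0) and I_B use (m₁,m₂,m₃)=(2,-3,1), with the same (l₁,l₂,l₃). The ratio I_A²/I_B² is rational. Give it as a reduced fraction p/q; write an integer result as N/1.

Shared (l₁,l₂,l₃)=(6,3,3): N and (l;000)² cancel in I_A²/I_B².
A: Δ = 6!·6!·0!/13! = 1/12012; Racah Σ t=6..6: t=6:+1/25920 = 1/25920; ⇒ 3j(6 3 3; -3 3 0)² = 1/143, sgn -1
B: Δ = 6!·6!·0!/13! = 1/12012; Racah Σ t=0..0: t=0:+1/34560 = 1/34560; ⇒ 3j(6 3 3; 2 -3 1)² = 1/429, sgn +1
I_A²/I_B² = (1/143)/(1/429) = 3/1

3/1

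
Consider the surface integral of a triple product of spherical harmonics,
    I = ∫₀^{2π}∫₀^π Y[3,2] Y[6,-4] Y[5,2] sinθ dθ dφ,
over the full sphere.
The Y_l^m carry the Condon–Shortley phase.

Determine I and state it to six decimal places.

0.088266

Rules hold: Σm=0, L=14 even, 3≤5≤9.
N = 7·13·11 = 1001
Δ = 4!·2!·8!/15! = 1/675675
Racah Σ t=1..3: t=1:−1/8640 t=2:+1/2304 t=3:−1/8640 = 7/34560
⇒ 3j(3 6 5; 0 0 0)² = 7/429, sgn -1
Racah Σ t=0..1: t=0:+1/34560 t=1:−1/60480 = 1/80640
⇒ 3j(3 6 5; 2 -4 2)² = 6/1001, sgn -1
4πI² = N·(3j₀)²·(3jₘ)² = 14/143
I = +1·√(0.0979021/4π) = 0.08826552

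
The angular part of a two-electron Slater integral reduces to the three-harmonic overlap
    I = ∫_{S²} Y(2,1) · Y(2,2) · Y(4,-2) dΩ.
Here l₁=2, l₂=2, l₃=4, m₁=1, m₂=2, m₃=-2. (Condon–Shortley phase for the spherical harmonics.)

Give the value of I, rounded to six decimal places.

0.000000

m-sum = 1 + 2 − 2 = 1 ≠ 0 ⇒ I = 0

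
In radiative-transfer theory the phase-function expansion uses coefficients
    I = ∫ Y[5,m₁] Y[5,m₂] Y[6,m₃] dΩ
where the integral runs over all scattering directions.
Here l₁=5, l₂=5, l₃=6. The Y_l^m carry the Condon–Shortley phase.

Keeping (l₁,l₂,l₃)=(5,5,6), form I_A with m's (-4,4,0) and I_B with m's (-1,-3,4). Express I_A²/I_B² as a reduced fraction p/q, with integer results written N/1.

Same 5,5,6: normalisation and zero-m 3j drop out of the ratio.
A: Δ: 4! 6! 6! / 17! → 1/28588560; sum: t=3:−1/3110400 t=4:+1/345600 = 1/388800; 3j²(5 5 6; -4 4 0) = Δ·Π!·Σ² = 192/12155  (sign +1)
B: Δ: 4! 6! 6! / 17! → 1/28588560; sum: t=0:+1/829440 t=1:−1/86400 t=2:+1/138240 = -13/4147200; 3j²(5 5 6; -1 -3 4) = Δ·Π!·Σ² = 13/3740  (sign -1)
I_A²/I_B² = (192/12155)/(13/3740) = 768/169

768/169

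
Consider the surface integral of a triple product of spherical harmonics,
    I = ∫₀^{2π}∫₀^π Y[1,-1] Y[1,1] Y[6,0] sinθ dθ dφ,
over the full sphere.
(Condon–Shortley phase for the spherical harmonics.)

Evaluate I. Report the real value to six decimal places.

0.000000

|1−1|≤6≤1+1 violated ⇒ I = 0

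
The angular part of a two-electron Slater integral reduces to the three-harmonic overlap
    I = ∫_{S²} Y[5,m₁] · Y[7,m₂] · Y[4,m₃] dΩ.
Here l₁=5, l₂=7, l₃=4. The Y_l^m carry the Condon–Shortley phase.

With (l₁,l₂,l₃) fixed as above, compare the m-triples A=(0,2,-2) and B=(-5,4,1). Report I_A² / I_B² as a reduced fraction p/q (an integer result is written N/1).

28/2475

Same 5,7,4: normalisation and zero-m 3j drop out of the ratio.
A: Δ: 8! 2! 6! / 17! → 1/6126120; sum: t=3:−1/1036800 t=4:+1/69120 t=5:−1/69120 = -1/1036800; 3j²(5 7 4; 0 2 -2) = Δ·Π!·Σ² = 1/7293  (sign -1)
B: Δ: 8! 2! 6! / 17! → 1/6126120; sum: t=8:+1/2903040 = 1/2903040; 3j²(5 7 4; -5 4 1) = Δ·Π!·Σ² = 75/6188  (sign -1)
I_A²/I_B² = (1/7293)/(75/6188) = 28/2475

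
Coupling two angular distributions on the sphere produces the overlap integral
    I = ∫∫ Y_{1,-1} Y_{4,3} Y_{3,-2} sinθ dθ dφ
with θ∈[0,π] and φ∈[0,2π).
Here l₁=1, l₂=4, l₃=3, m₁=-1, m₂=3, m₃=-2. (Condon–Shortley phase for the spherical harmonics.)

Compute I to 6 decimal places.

-0.282095

m-sum 0 ✓  L=8 even ✓  3≤3≤5 ✓
Π(2lᵢ+1) = 3×9×7 = 189
triangle coeff Δ(1,4,3) = 1/252
Σ_t [1,1]: t=1:−1/36 = -1/36
(3j)²=4/63 [(1 4 3; 0 0 0)], sign=+1
Σ_t [2,2]: t=2:+1/240 = 1/240
(3j)²=1/12 [(1 4 3; -1 3 -2)], sign=-1
⇒ 4πI² = 1/1
I = (-1)√(1/1/(4π)) = -0.28209479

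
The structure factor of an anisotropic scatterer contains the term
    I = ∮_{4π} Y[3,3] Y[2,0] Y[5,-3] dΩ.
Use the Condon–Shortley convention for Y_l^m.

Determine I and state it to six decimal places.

-0.126792

Checks pass: Σm=0; 10 even; l₃=5∈[1,5].
(2·3+1)(2·2+1)(2·5+1) = 385
Δ: 0! 6! 4! / 11! → 1/2310
sum: t=0:+1/144 = 1/144
3j²(3 2 5; 0 0 0) = Δ·Π!·Σ² = 10/231  (sign -1)
sum: t=0:+1/2880 = 1/2880
3j²(3 2 5; 3 0 -3) = Δ·Π!·Σ² = 2/165  (sign +1)
combine: 4πI² = 385·10/231·2/165 = 20/99
take √, sign -1: I = -0.12679218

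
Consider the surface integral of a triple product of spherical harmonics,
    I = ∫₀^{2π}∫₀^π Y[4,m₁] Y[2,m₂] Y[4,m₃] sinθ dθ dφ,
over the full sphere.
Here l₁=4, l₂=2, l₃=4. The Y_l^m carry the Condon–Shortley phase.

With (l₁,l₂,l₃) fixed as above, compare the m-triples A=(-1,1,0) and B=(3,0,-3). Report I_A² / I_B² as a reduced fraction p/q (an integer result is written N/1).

Same 4,2,4: normalisation and zero-m 3j drop out of the ratio.
A: Δ: 2! 6! 2! / 11! → 1/13860; sum: t=1:−1/96 t=2:+1/72 = 1/288; 3j²(4 2 4; -1 1 0) = Δ·Π!·Σ² = 1/462  (sign +1)
B: Δ: 2! 6! 2! / 11! → 1/13860; sum: t=0:+1/480 t=1:−1/720 = 1/1440; 3j²(4 2 4; 3 0 -3) = Δ·Π!·Σ² = 7/1980  (sign -1)
I_A²/I_B² = (1/462)/(7/1980) = 30/49

30/49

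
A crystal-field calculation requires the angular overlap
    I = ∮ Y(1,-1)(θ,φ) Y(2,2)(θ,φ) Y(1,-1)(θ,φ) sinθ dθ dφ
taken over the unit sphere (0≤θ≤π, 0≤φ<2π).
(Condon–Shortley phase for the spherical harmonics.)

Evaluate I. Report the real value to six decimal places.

0.309019

Rules hold: Σm=0, L=4 even, 1≤1≤3.
N = 3·5·3 = 45
Δ = 2!·0!·2!/5! = 1/30
Racah Σ t=1..1: t=1:−1/1 = -1/1
⇒ 3j(1 2 1; 0 0 0)² = 2/15, sgn +1
Racah Σ t=2..2: t=2:+1/4 = 1/4
⇒ 3j(1 2 1; -1 2 -1)² = 1/5, sgn +1
4πI² = N·(3j₀)²·(3jₘ)² = 6/5
I = +1·√(1.2/4π) = 0.30901936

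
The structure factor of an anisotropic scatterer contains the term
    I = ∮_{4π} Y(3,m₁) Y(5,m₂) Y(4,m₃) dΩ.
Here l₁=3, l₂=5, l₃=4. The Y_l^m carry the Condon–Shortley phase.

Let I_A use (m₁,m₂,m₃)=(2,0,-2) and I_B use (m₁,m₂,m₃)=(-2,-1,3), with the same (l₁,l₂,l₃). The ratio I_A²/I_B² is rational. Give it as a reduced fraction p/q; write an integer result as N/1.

l's match ⇒ only the (l;m) 3-j factors differ between A and B.
A: triangle coeff Δ(3,5,4) = 1/180180; Σ_t [0,1]: t=0:+1/2880 t=1:−1/576 = -1/720; (3j)²=80/3003 [(3 5 4; 2 0 -2)], sign=-1
B: triangle coeff Δ(3,5,4) = 1/180180; Σ_t [3,4]: t=3:−1/1440 t=4:+1/17280 = -11/17280; (3j)²=11/468 [(3 5 4; -2 -1 3)], sign=+1
I_A²/I_B² = (80/3003)/(11/468) = 960/847

960/847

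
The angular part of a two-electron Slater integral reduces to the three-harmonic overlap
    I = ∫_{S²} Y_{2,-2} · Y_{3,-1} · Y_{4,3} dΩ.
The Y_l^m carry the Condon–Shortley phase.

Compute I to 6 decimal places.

0.000000

L=9 odd ⇒ parity kills the (l;000) factor ⇒ I = 0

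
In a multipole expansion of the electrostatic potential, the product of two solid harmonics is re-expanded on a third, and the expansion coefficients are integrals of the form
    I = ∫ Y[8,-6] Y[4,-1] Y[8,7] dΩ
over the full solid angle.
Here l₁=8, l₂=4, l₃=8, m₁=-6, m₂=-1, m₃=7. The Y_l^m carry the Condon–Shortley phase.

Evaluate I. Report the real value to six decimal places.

0.109103

m-sum 0 ✓  L=20 even ✓  4≤8≤12 ✓
Π(2lᵢ+1) = 17×9×17 = 2601
triangle coeff Δ(8,4,8) = 1/185175900
Σ_t [0,4]: t=0:+1/557383680 t=1:−1/21772800 t=2:+1/8294400 t=3:−1/21772800 t=4:+1/557383680 = 1/30965760
(3j)²=36/4199 [(8 4 8; 0 0 0)], sign=+1
Σ_t [2,3]: t=2:+1/11496038400 t=3:−1/5748019200 = -1/11496038400
(3j)²=13/1938 [(8 4 8; -6 -1 7)], sign=+1
⇒ 4πI² = 54/361
I = (+1)√(54/361/(4π)) = 0.10910342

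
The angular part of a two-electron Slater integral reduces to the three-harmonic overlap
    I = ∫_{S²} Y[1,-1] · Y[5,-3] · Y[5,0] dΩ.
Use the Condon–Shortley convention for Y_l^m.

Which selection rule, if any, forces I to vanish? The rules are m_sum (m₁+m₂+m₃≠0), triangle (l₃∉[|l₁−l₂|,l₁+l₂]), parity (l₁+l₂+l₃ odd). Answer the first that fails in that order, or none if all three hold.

m_sum

Σmᵢ = -4  ✗
l₃∈[|l₁−l₂|,l₁+l₂]=[4,6], have l₃=5
Σlᵢ = 11 ⇒ odd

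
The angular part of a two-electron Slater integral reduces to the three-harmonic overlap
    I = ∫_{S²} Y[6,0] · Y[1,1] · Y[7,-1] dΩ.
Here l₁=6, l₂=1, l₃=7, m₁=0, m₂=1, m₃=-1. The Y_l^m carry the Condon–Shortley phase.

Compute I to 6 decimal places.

-0.185147

Checks pass: Σm=0; 14 even; l₃=7∈[5,7].
(2·6+1)(2·1+1)(2·7+1) = 585
Δ: 0! 12! 2! / 15! → 1/1365
sum: t=0:+1/518400 = 1/518400
3j²(6 1 7; 0 0 0) = Δ·Π!·Σ² = 7/195  (sign -1)
sum: t=0:+1/1036800 = 1/1036800
3j²(6 1 7; 0 1 -1) = Δ·Π!·Σ² = 4/195  (sign +1)
combine: 4πI² = 585·7/195·4/195 = 28/65
take √, sign -1: I = -0.18514731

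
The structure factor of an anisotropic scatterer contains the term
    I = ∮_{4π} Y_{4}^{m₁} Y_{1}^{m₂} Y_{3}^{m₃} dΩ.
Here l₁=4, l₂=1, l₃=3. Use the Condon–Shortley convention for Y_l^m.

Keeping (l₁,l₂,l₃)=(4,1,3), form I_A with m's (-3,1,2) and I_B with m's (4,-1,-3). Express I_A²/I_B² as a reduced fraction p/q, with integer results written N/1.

Same 4,1,3: normalisation and zero-m 3j drop out of the ratio.
A: Δ: 2! 6! 0! / 9! → 1/252; sum: t=2:+1/240 = 1/240; 3j²(4 1 3; -3 1 2) = Δ·Π!·Σ² = 1/12  (sign -1)
B: Δ: 2! 6! 0! / 9! → 1/252; sum: t=0:+1/1440 = 1/1440; 3j²(4 1 3; 4 -1 -3) = Δ·Π!·Σ² = 1/9  (sign +1)
I_A²/I_B² = (1/12)/(1/9) = 3/4

3/4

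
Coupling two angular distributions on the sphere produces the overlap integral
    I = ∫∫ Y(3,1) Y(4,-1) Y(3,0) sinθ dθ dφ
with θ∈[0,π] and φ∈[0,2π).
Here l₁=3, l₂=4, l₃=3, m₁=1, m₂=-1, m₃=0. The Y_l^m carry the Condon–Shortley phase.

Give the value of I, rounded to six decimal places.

-0.099323

m-sum 0 ✓  L=10 even ✓  1≤3≤7 ✓
Π(2lᵢ+1) = 7×9×7 = 441
triangle coeff Δ(3,4,3) = 1/34650
Σ_t [1,3]: t=1:−1/72 t=2:+1/16 t=3:−1/72 = 5/144
(3j)²=2/77 [(3 4 3; 0 0 0)], sign=-1
Σ_t [0,2]: t=0:+1/288 t=1:−1/24 t=2:+1/48 = -5/288
(3j)²=5/462 [(3 4 3; 1 -1 0)], sign=+1
⇒ 4πI² = 15/121
I = (-1)√(15/121/(4π)) = -0.09932258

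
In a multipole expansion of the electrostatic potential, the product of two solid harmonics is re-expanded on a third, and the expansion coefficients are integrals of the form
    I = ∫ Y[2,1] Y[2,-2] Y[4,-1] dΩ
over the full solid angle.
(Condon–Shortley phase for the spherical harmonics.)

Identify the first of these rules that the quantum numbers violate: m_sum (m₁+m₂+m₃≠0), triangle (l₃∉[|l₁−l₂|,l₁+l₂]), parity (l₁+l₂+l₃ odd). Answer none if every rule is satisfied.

m_sum

m₁+m₂+m₃ = 1 − 2 − 1 = -2  ✗
triangle: |2−2|=0 ≤ l₃=4 ≤ 2+2=4
parity: l₁+l₂+l₃ = 8 is even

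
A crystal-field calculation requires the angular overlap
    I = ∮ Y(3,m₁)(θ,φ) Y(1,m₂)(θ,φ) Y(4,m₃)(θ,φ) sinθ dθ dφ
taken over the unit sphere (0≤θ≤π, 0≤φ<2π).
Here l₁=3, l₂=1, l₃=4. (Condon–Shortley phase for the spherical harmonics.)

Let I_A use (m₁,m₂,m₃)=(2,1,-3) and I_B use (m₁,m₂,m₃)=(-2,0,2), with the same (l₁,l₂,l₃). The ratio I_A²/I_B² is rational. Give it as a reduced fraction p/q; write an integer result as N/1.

7/4

l's match ⇒ only the (l;m) 3-j factors differ between A and B.
A: triangle coeff Δ(3,1,4) = 1/252; Σ_t [0,0]: t=0:+1/240 = 1/240; (3j)²=1/12 [(3 1 4; 2 1 -3)], sign=-1
B: triangle coeff Δ(3,1,4) = 1/252; Σ_t [0,0]: t=0:+1/120 = 1/120; (3j)²=1/21 [(3 1 4; -2 0 2)], sign=+1
I_A²/I_B² = (1/12)/(1/21) = 7/4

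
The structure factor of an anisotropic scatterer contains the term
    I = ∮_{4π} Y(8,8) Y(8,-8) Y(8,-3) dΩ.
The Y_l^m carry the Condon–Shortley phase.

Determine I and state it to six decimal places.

0.000000

Σmᵢ = -3 ≠ 0, so the φ-integral vanishes; I = 0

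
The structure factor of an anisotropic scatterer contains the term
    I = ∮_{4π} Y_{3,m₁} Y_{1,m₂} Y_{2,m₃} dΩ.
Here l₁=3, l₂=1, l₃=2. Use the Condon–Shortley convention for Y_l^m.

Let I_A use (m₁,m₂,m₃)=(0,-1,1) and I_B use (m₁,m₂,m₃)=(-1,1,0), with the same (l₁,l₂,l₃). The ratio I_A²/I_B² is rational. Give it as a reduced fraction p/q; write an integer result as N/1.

1/2

Shared (l₁,l₂,l₃)=(3,1,2): N and (l;000)² cancel in I_A²/I_B².
A: Δ = 2!·4!·0!/7! = 1/105; Racah Σ t=0..0: t=0:+1/12 = 1/12; ⇒ 3j(3 1 2; 0 -1 1)² = 1/35, sgn -1
B: Δ = 2!·4!·0!/7! = 1/105; Racah Σ t=2..2: t=2:+1/8 = 1/8; ⇒ 3j(3 1 2; -1 1 0)² = 2/35, sgn +1
I_A²/I_B² = (1/35)/(2/35) = 1/2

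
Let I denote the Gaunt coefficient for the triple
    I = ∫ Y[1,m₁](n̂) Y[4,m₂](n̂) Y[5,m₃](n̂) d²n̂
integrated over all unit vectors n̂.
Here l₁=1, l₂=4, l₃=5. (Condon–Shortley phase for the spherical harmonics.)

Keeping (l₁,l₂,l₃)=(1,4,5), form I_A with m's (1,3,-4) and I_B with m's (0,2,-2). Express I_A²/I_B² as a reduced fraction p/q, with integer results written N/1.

l's match ⇒ only the (l;m) 3-j factors differ between A and B.
A: triangle coeff Δ(1,4,5) = 1/495; Σ_t [0,0]: t=0:+1/10080 = 1/10080; (3j)²=4/55 [(1 4 5; 1 3 -4)], sign=-1
B: triangle coeff Δ(1,4,5) = 1/495; Σ_t [0,0]: t=0:+1/1440 = 1/1440; (3j)²=7/165 [(1 4 5; 0 2 -2)], sign=-1
I_A²/I_B² = (4/55)/(7/165) = 12/7

12/7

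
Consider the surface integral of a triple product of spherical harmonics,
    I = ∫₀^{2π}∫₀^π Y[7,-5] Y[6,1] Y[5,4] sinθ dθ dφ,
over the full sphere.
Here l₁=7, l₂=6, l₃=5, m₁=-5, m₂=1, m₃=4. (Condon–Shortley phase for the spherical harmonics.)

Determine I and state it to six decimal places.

Checks pass: Σm=0; 18 even; l₃=5∈[1,13].
(2·7+1)(2·6+1)(2·5+1) = 2145
Δ: 8! 6! 4! / 19! → 1/174594420
sum: t=2:+1/4147200 t=3:−1/207360 t=4:+1/82944 t=5:−1/207360 t=6:+1/4147200 = 1/345600
3j²(7 6 5; 0 0 0) = Δ·Π!·Σ² = 420/46189  (sign -1)
sum: t=6:+1/6220800 t=7:−1/14515200 = 1/10886400
3j²(7 6 5; -5 1 4) = Δ·Π!·Σ² = 128/12597  (sign -1)
combine: 4πI² = 2145·420/46189·128/12597 = 268800/1356277
take √, sign +1: I = 0.12558434

0.125584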